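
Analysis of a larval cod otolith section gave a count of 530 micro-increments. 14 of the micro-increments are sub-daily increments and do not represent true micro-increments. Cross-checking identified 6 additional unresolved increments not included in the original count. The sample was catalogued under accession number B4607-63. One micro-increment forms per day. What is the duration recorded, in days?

522 d

After corrections the count is 530 − 14 + 6 = 522 micro-increments.
One micro-increment per day makes the duration 522 days.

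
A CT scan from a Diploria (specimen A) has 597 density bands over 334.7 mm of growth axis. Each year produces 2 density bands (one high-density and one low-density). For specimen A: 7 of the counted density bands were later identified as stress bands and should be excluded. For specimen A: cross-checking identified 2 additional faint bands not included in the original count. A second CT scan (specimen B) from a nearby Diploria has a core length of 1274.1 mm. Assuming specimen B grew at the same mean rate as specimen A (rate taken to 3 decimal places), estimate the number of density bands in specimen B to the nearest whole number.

2253 density bands

Specimen A: correcting the raw count gives 597 − 7 + 2 = 592 true density bands.
Specimen A: dividing by 2 density bands per year: 592 / 2 = 296 years.
A: 334.7 mm over 296 years gives 334.7 / 296 ≈ 1.131 mm per year.
B spans 1274.1 / 1.131 = 1126.53 years; at 2 density bands per year that is 1126.53 × 2 ≈ 2253 density bands.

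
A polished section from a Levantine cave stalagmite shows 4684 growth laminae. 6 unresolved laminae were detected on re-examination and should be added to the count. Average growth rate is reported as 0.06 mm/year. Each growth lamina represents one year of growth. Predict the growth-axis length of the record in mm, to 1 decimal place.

281.4 mm

True growth lamina count = 4684 + 6 = 4690.
4690 years at 0.06 mm/year gives 0.06 × 4690 = 281.4 mm.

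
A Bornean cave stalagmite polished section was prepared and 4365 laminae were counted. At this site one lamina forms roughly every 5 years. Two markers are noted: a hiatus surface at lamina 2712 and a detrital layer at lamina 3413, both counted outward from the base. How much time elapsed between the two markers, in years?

3505 yr

3413 − 2712 = 701 laminae lie between the two events.
701 laminae at 5 years each span 701 × 5 = 3505 years.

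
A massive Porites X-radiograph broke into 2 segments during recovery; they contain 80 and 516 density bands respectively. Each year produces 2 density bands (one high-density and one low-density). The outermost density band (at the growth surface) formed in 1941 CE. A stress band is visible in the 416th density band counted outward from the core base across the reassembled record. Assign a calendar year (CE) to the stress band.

1851 CE

Total density bands = 80 + 516 = 596.
The stress band sits at density band 416 from the core base, so 596 − 416 = 180 density bands formed after it.
With 2 density bands per year, 180 / 2 = 90 years.
1941 − 90 = 1851 CE.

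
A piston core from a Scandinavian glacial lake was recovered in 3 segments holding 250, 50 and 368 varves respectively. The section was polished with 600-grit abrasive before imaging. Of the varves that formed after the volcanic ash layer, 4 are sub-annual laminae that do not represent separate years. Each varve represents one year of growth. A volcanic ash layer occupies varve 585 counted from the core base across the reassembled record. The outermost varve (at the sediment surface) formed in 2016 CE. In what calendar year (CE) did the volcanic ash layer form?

Total varves = 250 + 50 + 368 = 668.
The volcanic ash layer sits at varve 585 from the core base, so 668 − 585 = 83 varves formed after it.
Removing the 4 false varves leaves 83 − 4 = 79 true varves beyond the volcanic ash layer.
The varve at the sediment surface is 2016 CE, so the volcanic ash layer dates to 2016 − 79 = 1937 CE.

1937 CE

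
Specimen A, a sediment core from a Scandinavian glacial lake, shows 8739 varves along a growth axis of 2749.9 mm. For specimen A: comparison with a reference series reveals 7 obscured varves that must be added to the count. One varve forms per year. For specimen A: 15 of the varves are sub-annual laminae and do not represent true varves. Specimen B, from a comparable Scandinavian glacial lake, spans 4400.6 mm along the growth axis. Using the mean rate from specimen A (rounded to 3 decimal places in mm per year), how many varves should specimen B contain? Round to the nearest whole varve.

13970 varves

Specimen A: adjusted count: 8739 − 15 + 7 = 8731 varves.
A: Mean rate = 2749.9 mm / 8731 years ≈ 0.315 mm per year.
B spans 4400.6 / 0.315 = 13970.16 years ≈ 13970 varves.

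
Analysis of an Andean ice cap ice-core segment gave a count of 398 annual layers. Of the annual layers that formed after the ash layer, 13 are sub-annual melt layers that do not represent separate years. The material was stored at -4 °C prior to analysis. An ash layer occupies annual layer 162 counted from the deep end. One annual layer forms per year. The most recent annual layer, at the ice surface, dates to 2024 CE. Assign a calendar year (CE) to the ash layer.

1801 CE

Between annual layer 162 and the ice surface there are 398 − 162 = 236 annual layers.
Removing the 13 false annual layers leaves 236 − 13 = 223 true annual layers beyond the ash layer.
Counting back 223 years from 2024 CE places the ash layer in 2024 − 223 = 1801 CE.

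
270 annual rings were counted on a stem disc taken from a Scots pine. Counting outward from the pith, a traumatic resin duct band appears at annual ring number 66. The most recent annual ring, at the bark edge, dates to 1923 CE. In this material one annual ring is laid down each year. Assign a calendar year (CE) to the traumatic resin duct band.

Between annual ring 66 and the bark edge there are 270 − 66 = 204 annual rings.
1923 − 204 = 1719 CE.

1719 CE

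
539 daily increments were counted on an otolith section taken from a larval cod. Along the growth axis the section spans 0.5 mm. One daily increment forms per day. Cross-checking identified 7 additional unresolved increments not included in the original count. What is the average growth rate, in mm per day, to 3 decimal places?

0.001 mm per day

Adjusted count: 539 + 7 = 546 daily increments.
Extension rate ≈ 0.5 / 546 = 0.001 mm per day.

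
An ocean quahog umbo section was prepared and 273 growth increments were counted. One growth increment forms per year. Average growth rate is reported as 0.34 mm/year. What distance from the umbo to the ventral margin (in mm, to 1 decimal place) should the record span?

273 years of growth are recorded.
273 years at 0.34 mm/year gives 0.34 × 273 = 92.8 mm.

92.8 mm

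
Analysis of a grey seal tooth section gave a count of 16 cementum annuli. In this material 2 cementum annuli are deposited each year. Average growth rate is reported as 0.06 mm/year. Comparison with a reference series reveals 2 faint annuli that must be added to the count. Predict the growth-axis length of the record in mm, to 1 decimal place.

After corrections the count is 16 + 2 = 18 cementum annuli.
18 cementum annuli at 2 per year is 18 / 2 = 9 years.
9 years at 0.06 mm/year gives 0.06 × 9 = 0.5 mm.

0.5 mm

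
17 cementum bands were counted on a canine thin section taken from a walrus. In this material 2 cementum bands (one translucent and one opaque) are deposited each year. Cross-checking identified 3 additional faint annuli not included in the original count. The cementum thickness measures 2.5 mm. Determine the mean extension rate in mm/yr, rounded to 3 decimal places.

0.250 mm/yr

Correcting the raw count gives 17 + 3 = 20 true cementum bands.
With 2 cementum bands per year, 20 / 2 = 10 years.
Mean rate = 2.5 mm / 10 years ≈ 0.250 mm/yr.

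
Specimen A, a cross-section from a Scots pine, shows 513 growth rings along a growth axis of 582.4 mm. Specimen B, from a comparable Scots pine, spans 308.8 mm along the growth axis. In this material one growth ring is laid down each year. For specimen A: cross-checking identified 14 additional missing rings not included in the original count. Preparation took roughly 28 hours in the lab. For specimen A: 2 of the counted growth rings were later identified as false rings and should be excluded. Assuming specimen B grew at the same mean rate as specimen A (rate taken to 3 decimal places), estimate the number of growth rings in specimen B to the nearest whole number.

Specimen A: true growth ring count = 513 − 2 + 14 = 525.
A: Mean rate = 582.4 mm / 525 years ≈ 1.109 mm/year.
Specimen B: 308.8 mm / 1.109 mm per year = 278.45 years ≈ 278 growth rings.

278 growth rings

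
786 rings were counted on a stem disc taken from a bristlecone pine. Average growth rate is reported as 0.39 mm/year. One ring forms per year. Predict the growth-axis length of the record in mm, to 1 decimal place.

The record spans 786 years at 0.39 mm per year.
Length ≈ 0.39 × 786 = 306.5 mm.

306.5 mm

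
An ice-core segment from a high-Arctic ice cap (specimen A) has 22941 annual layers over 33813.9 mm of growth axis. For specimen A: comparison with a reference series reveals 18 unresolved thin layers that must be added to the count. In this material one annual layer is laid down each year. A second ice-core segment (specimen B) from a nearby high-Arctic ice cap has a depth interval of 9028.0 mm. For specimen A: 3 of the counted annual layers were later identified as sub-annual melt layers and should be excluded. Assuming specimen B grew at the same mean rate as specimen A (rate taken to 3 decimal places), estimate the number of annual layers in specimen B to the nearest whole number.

Specimen A: adjusted count: 22941 − 3 + 18 = 22956 annual layers.
A: Mean rate = 33813.9 mm / 22956 years ≈ 1.473 mm per year.
Specimen B: 9028.0 mm / 1.473 mm per year = 6128.99 years ≈ 6129 annual layers.

6129 annual layers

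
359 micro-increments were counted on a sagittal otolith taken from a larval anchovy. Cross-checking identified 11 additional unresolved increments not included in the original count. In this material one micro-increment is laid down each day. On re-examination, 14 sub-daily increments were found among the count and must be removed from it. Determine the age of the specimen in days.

356 days

True micro-increment count = 359 − 14 + 11 = 356.
At one micro-increment per day, that is 356 days.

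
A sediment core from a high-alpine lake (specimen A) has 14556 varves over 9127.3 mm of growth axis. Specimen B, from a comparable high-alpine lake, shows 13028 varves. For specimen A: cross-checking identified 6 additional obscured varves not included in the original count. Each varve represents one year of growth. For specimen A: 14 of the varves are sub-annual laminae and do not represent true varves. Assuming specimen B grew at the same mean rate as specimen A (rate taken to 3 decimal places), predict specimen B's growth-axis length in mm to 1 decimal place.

8168.6 mm

Specimen A: correcting the raw count gives 14556 − 14 + 6 = 14548 true varves.
A: 9127.3 mm over 14548 years gives 9127.3 / 14548 ≈ 0.627 mm per year.
Length of B = 0.627 × 13028 = 8168.6 mm.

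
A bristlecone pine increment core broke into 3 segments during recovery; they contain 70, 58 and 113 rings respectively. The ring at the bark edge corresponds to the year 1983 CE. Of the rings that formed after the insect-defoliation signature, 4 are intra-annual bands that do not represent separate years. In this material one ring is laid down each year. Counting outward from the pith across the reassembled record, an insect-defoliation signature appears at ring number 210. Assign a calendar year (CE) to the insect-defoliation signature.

1956 CE

Total rings = 70 + 58 + 113 = 241.
The insect-defoliation signature sits at ring 210 from the pith, so 241 − 210 = 31 rings formed after it.
Removing the 4 false rings leaves 31 − 4 = 27 true rings beyond the insect-defoliation signature.
1983 − 27 = 1956 CE.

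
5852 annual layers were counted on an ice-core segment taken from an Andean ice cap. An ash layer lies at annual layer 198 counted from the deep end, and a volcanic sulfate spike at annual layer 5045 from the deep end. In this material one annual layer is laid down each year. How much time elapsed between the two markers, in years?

5045 − 198 = 4847 annual layers lie between the two events.
That is 4847 years at one annual layer per year.

4847 years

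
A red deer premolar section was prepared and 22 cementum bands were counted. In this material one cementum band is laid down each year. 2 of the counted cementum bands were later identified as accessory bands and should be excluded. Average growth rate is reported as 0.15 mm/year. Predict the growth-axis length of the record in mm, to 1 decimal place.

After corrections the count is 22 − 2 = 20 cementum bands.
Predicted length = 0.15 mm/year × 20 years = 3.0 mm.

3.0 mm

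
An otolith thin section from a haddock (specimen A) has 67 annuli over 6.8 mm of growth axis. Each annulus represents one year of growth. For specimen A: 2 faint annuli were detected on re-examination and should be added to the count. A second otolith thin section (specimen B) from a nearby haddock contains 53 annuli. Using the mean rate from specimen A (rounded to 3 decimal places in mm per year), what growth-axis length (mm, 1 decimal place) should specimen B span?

Specimen A: correcting the raw count gives 67 + 2 = 69 true annuli.
A: Extension rate ≈ 6.8 / 69 = 0.099 mm/yr.
B's length ≈ 0.099 × 53 = 5.2 mm.

5.2 mm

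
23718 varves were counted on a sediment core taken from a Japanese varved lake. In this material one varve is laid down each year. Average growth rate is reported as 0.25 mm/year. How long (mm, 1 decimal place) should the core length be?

The record spans 23718 years at 0.25 mm per year.
23718 years at 0.25 mm/year gives 0.25 × 23718 = 5929.5 mm.

5929.5 mm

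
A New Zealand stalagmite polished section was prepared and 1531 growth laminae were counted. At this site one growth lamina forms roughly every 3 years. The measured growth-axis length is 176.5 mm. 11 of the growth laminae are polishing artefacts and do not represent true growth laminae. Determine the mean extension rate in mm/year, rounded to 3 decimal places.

True growth lamina count = 1531 − 11 = 1520.
At 3 years per growth lamina, 1520 × 3 = 4560 years.
Extension rate ≈ 176.5 / 4560 = 0.039 mm/year.

0.039 mm/year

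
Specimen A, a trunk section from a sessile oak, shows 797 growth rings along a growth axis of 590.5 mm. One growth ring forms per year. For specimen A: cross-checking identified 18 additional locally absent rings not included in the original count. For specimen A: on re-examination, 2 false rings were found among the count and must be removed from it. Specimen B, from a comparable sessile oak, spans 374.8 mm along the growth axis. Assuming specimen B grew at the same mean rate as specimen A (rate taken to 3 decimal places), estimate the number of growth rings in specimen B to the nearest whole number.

Specimen A: correcting the raw count gives 797 − 2 + 18 = 813 true growth rings.
A: 590.5 mm over 813 years gives 590.5 / 813 ≈ 0.726 mm/year.
Specimen B: 374.8 mm / 0.726 mm per year = 516.25 years ≈ 516 growth rings.

516 growth rings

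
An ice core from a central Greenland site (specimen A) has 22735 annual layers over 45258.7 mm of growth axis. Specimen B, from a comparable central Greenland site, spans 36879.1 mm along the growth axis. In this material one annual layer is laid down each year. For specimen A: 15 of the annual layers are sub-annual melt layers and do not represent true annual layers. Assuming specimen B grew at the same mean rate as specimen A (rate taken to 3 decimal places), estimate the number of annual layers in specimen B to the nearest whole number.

Specimen A: correcting the raw count gives 22735 − 15 = 22720 true annual layers.
A: Extension rate ≈ 45258.7 / 22720 = 1.992 mm/year.
Specimen B: 36879.1 mm / 1.992 mm per year = 18513.60 years ≈ 18514 annual layers.

18514 annual layers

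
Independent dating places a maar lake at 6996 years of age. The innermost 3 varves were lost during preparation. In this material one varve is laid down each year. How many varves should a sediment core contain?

One varve per year gives 6996 varves over 6996 years.
Subtracting the 3 varves not captured gives 6996 − 3 = 6993 varves in the record.

6993 varves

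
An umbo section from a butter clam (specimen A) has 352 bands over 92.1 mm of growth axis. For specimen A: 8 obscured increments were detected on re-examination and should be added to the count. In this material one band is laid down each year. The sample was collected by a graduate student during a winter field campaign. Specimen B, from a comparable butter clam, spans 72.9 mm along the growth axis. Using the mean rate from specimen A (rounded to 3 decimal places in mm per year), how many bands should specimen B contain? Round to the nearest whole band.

285 bands

Specimen A: correcting the raw count gives 352 + 8 = 360 true bands.
A: 92.1 mm over 360 years gives 92.1 / 360 ≈ 0.256 mm per year.
Specimen B: 72.9 mm / 0.256 mm per year = 284.77 years ≈ 285 bands.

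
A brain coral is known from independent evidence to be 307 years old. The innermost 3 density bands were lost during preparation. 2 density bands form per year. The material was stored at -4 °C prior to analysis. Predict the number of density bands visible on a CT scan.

307 years at 2 density bands per year gives 307 × 2 = 614 density bands.
Subtracting the 3 density bands not captured gives 614 − 3 = 611 density bands in the record.

611 density bands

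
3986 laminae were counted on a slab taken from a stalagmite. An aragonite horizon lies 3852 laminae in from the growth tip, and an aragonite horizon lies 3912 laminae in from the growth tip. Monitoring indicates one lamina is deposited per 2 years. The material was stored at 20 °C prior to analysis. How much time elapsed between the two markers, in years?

120 years

Separation: 3912 − 3852 = 60 laminae.
Multiplying by 2 years per lamina: 60 × 2 = 120 years.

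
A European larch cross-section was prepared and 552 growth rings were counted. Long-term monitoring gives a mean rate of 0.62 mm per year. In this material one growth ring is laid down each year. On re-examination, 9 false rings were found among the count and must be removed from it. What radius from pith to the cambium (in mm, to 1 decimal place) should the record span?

True growth ring count = 552 − 9 = 543.
Predicted length = 0.62 mm/year × 543 years = 336.7 mm.

336.7 mm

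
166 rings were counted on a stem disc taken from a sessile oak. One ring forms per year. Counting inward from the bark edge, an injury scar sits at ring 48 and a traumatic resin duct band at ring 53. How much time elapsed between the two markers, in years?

5 years

53 − 48 = 5 rings lie between the two events.
At one ring per year, 5 years elapsed between them.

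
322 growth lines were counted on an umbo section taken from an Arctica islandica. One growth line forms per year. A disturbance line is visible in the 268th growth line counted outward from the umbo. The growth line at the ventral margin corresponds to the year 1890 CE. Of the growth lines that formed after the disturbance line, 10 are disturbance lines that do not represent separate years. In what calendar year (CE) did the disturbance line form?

1846 CE

Between growth line 268 and the ventral margin there are 322 − 268 = 54 growth lines.
Removing the 10 false growth lines leaves 54 − 10 = 44 true growth lines beyond the disturbance line.
The growth line at the ventral margin is 1890 CE, so the disturbance line dates to 1890 − 44 = 1846 CE.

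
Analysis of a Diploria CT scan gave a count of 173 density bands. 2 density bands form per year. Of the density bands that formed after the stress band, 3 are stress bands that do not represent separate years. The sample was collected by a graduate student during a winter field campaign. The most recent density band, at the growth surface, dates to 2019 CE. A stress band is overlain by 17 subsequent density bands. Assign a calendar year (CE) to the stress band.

2012 CE

17 density bands post-date the stress band.
17 − 3 false = 14 true density bands after the stress band.
With 2 density bands per year, 14 / 2 = 7 years.
Counting back 7 years from 2019 CE places the stress band in 2019 − 7 = 2012 CE.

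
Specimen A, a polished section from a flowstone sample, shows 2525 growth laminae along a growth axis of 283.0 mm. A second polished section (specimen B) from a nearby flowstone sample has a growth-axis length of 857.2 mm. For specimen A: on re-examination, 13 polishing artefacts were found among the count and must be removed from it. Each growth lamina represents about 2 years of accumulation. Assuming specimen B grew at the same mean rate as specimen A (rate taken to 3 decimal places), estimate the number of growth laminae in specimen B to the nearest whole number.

Specimen A: adjusted count: 2525 − 13 = 2512 growth laminae.
Specimen A: at 2 years per growth lamina, 2512 × 2 = 5024 years.
A: 283.0 mm over 5024 years gives 283.0 / 5024 ≈ 0.056 mm/yr.
B spans 857.2 / 0.056 = 15307.14 years; at 2 years per growth lamina that is 15307.14 / 2 ≈ 7654 growth laminae.

7654 growth laminae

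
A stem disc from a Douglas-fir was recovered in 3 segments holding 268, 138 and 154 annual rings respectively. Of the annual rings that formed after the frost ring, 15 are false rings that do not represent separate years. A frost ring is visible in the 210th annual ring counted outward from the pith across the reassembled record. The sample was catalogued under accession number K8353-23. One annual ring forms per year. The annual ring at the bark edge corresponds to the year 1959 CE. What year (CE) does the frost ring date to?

Total annual rings = 268 + 138 + 154 = 560.
The frost ring sits at annual ring 210 from the pith, so 560 − 210 = 350 annual rings formed after it.
350 − 15 false = 335 true annual rings after the frost ring.
Counting back 335 years from 1959 CE places the frost ring in 1959 − 335 = 1624 CE.

1624 CE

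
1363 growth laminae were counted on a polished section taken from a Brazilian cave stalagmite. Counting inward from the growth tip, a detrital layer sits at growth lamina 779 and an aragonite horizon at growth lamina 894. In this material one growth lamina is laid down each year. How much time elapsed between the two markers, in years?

894 − 779 = 115 growth laminae lie between the two events.
One growth lamina per year makes the interval 115 years.

115 years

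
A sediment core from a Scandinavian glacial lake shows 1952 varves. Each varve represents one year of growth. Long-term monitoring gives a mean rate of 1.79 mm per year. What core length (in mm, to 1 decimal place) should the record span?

1952 years of growth are recorded.
1952 years at 1.79 mm/year gives 1.79 × 1952 = 3494.1 mm.

3494.1 mm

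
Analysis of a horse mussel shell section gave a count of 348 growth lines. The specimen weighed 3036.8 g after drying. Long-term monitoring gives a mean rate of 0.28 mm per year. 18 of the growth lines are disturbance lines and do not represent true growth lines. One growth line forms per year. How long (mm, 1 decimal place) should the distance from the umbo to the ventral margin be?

True growth line count = 348 − 18 = 330.
330 years at 0.28 mm/year gives 0.28 × 330 = 92.4 mm.

92.4 mm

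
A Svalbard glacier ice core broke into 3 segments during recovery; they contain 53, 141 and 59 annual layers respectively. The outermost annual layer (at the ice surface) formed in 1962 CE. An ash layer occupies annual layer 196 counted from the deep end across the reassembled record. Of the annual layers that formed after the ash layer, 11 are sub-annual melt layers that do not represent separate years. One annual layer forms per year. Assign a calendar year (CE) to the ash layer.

Total annual layers = 53 + 141 + 59 = 253.
The ash layer sits at annual layer 196 from the deep end, so 253 − 196 = 57 annual layers formed after it.
Removing the 11 false annual layers leaves 57 − 11 = 46 true annual layers beyond the ash layer.
1962 − 46 = 1916 CE.

1916 CE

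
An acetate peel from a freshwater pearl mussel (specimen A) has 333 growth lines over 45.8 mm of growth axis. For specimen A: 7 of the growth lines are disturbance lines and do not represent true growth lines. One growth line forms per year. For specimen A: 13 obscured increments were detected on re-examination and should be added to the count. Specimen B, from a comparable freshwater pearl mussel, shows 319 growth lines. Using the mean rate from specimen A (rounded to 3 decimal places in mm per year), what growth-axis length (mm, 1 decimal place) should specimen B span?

Specimen A: adjusted count: 333 − 7 + 13 = 339 growth lines.
A: 45.8 mm over 339 years gives 45.8 / 339 ≈ 0.135 mm/year.
Length of B = 0.135 × 319 = 43.1 mm.

43.1 mm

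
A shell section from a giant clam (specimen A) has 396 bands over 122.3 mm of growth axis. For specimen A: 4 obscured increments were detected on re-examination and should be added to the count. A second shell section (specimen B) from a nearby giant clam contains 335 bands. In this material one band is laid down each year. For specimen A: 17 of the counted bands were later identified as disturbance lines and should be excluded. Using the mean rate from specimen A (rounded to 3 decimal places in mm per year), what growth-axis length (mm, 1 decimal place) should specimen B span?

106.9 mm

Specimen A: after corrections the count is 396 − 17 + 4 = 383 bands.
A: 122.3 mm over 383 years gives 122.3 / 383 ≈ 0.319 mm/year.
Length of B = 0.319 × 335 = 106.9 mm.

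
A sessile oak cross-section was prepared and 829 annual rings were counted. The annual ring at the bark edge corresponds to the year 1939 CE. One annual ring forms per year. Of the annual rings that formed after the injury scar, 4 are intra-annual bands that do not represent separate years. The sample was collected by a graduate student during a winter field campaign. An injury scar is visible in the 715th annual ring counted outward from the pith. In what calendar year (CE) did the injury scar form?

1829 CE

829 − 715 = 114 annual rings lie beyond the injury scar toward the bark edge.
Excluding 4 false annual rings: 114 − 4 = 110.
Counting back 110 years from 1939 CE places the injury scar in 1939 − 110 = 1829 CE.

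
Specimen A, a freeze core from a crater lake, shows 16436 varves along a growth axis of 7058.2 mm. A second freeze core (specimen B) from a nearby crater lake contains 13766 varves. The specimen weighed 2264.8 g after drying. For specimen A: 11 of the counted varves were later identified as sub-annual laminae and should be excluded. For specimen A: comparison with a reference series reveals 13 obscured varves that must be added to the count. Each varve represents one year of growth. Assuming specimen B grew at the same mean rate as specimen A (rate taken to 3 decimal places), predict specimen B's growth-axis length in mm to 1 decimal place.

5905.6 mm

Specimen A: correcting the raw count gives 16436 − 11 + 13 = 16438 true varves.
A: Extension rate ≈ 7058.2 / 16438 = 0.429 mm per year.
B's length ≈ 0.429 × 13766 = 5905.6 mm.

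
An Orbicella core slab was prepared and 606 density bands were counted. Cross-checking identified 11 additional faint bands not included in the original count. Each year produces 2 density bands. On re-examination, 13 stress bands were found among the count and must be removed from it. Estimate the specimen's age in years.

302 years

After corrections the count is 606 − 13 + 11 = 604 density bands.
With 2 density bands per year, 604 / 2 = 302 years.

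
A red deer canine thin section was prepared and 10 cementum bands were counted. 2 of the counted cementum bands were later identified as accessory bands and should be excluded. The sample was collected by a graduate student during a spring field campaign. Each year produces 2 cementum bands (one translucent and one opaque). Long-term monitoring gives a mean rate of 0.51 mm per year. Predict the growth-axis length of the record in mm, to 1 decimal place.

2.0 mm

True cementum band count = 10 − 2 = 8.
Dividing by 2 cementum bands per year: 8 / 2 = 4 years.
4 years at 0.51 mm/year gives 0.51 × 4 = 2.0 mm.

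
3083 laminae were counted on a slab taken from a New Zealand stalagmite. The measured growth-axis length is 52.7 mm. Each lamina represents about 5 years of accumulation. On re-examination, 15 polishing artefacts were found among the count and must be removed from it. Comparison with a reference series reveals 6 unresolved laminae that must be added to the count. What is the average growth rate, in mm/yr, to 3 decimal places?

0.003 mm/yr

True lamina count = 3083 − 15 + 6 = 3074.
3074 laminae at 5 years each span 3074 × 5 = 15370 years.
Mean rate = 52.7 mm / 15370 years ≈ 0.003 mm/yr.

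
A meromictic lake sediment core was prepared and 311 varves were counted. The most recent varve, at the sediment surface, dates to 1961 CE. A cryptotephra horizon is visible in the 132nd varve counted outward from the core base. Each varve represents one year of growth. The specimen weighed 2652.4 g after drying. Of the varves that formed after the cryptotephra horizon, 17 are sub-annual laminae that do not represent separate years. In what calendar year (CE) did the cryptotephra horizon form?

Between varve 132 and the sediment surface there are 311 − 132 = 179 varves.
Removing the 17 false varves leaves 179 − 17 = 162 true varves beyond the cryptotephra horizon.
The varve at the sediment surface is 1961 CE, so the cryptotephra horizon dates to 1961 − 162 = 1799 CE.

1799 CE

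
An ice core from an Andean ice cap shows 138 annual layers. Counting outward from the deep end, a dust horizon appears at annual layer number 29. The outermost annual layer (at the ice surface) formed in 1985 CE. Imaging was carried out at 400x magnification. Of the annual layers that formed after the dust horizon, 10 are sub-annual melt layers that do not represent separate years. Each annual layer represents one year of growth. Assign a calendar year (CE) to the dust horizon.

1886 CE

138 − 29 = 109 annual layers lie beyond the dust horizon toward the ice surface.
Excluding 10 false annual layers: 109 − 10 = 99.
The annual layer at the ice surface is 1985 CE, so the dust horizon dates to 1985 − 99 = 1886 CE.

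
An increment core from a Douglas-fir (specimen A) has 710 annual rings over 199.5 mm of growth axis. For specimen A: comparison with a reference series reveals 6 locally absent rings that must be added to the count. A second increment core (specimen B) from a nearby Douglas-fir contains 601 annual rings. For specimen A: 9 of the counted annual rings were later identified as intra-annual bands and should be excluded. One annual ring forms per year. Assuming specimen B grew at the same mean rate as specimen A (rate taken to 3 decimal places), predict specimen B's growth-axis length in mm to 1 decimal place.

Specimen A: adjusted count: 710 − 9 + 6 = 707 annual rings.
A: 199.5 mm over 707 years gives 199.5 / 707 ≈ 0.282 mm/yr.
For B, 0.282 mm/year × 601 years = 169.5 mm.

169.5 mm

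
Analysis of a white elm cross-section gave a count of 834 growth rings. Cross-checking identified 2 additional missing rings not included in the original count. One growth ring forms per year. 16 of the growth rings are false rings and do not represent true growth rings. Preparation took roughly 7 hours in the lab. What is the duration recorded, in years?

820 yr

True growth ring count = 834 − 16 + 2 = 820.
At one growth ring per year, that is 820 years.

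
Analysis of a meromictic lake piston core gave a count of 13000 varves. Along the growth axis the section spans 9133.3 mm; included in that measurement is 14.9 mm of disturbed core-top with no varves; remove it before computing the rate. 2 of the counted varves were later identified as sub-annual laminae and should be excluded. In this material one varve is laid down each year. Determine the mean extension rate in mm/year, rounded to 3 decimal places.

True varve count = 13000 − 2 = 12998.
The growth record spans 9133.3 − 14.9 = 9118.4 mm.
9118.4 mm over 12998 years gives 9118.4 / 12998 ≈ 0.702 mm/year.

0.702 mm/year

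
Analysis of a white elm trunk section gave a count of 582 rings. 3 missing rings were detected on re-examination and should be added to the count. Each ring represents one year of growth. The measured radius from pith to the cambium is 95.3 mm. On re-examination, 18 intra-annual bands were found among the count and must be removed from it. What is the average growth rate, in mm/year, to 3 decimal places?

Adjusted count: 582 − 18 + 3 = 567 rings.
Mean rate = 95.3 mm / 567 years ≈ 0.168 mm/year.

0.168 mm/year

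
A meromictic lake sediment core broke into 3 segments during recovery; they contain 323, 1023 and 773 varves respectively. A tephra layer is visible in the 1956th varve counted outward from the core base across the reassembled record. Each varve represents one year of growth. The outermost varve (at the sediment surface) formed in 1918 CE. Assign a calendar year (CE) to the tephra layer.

Total varves = 323 + 1023 + 773 = 2119.
Between varve 1956 and the sediment surface there are 2119 − 1956 = 163 varves.
1918 − 163 = 1755 CE.

1755 CE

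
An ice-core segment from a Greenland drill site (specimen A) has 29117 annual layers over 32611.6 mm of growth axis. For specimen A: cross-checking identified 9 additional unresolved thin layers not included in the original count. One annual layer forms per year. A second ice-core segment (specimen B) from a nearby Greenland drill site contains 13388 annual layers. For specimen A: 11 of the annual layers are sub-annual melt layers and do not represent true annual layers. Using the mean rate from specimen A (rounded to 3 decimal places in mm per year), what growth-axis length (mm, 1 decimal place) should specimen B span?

Specimen A: true annual layer count = 29117 − 11 + 9 = 29115.
A: 32611.6 mm over 29115 years gives 32611.6 / 29115 ≈ 1.120 mm/yr.
Length of B = 1.120 × 13388 = 14994.6 mm.

14994.6 mm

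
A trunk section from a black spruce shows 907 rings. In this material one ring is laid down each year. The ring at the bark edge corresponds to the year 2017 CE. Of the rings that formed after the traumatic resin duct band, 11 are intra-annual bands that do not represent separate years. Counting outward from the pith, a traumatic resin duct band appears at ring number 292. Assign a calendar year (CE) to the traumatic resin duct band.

907 − 292 = 615 rings lie beyond the traumatic resin duct band toward the bark edge.
Removing the 11 false rings leaves 615 − 11 = 604 true rings beyond the traumatic resin duct band.
2017 − 604 = 1413 CE.

1413 CE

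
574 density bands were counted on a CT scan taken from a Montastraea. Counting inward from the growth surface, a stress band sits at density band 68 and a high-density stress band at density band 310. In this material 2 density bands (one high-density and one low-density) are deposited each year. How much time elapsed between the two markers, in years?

Separation: 310 − 68 = 242 density bands.
With 2 density bands per year, 242 / 2 = 121 years.

121 yr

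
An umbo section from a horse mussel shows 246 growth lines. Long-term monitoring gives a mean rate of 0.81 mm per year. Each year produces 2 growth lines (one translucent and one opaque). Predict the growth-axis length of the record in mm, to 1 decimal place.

246 growth lines at 2 per year is 246 / 2 = 123 years.
123 years at 0.81 mm/year gives 0.81 × 123 = 99.6 mm.

99.6 mm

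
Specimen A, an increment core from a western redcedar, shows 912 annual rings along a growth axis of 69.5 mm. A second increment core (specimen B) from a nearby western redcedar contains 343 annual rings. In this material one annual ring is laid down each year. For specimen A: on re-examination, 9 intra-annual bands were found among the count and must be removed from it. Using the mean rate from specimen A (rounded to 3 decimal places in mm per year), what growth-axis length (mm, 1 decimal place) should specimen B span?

26.4 mm

Specimen A: true annual ring count = 912 − 9 = 903.
A: Mean rate = 69.5 mm / 903 years ≈ 0.077 mm per year.
For B, 0.077 mm/year × 343 years = 26.4 mm.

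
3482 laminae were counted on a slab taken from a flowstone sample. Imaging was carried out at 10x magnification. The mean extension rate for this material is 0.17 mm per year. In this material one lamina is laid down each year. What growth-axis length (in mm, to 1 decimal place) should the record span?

The record spans 3482 years at 0.17 mm per year.
3482 years at 0.17 mm/year gives 0.17 × 3482 = 591.9 mm.

591.9 mm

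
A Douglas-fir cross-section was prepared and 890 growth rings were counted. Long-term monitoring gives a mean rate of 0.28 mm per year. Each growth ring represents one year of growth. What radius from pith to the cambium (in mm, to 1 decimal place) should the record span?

The record spans 890 years at 0.28 mm per year.
Predicted length = 0.28 mm/year × 890 years = 249.2 mm.

249.2 mm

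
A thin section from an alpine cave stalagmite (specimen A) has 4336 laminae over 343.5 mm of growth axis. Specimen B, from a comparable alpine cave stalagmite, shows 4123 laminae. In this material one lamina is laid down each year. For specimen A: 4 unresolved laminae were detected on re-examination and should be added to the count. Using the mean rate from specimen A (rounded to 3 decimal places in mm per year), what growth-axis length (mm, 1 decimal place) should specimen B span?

Specimen A: adjusted count: 4336 + 4 = 4340 laminae.
A: 343.5 mm over 4340 years gives 343.5 / 4340 ≈ 0.079 mm per year.
B's length ≈ 0.079 × 4123 = 325.7 mm.

325.7 mm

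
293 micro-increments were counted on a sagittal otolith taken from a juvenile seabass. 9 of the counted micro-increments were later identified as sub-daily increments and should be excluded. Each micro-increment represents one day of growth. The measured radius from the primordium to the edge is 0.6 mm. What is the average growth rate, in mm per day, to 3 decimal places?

Correcting the raw count gives 293 − 9 = 284 true micro-increments.
Extension rate ≈ 0.6 / 284 = 0.002 mm per day.

0.002 mm per day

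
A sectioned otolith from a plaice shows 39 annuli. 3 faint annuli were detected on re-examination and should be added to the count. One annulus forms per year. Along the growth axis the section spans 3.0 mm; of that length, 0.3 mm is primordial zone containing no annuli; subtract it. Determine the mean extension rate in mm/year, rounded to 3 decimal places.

Correcting the raw count gives 39 + 3 = 42 true annuli.
Removing the 0.3 mm offcut leaves 3.0 − 0.3 = 2.7 mm.
Extension rate ≈ 2.7 / 42 = 0.064 mm/year.

0.064 mm/year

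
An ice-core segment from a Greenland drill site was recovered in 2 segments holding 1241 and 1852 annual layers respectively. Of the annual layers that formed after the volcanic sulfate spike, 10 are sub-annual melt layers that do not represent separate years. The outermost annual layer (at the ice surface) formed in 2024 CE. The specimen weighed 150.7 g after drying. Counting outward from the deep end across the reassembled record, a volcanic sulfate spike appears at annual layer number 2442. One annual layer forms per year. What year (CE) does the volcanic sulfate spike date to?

Total annual layers = 1241 + 1852 = 3093.
Between annual layer 2442 and the ice surface there are 3093 − 2442 = 651 annual layers.
Excluding 10 false annual layers: 651 − 10 = 641.
2024 − 641 = 1383 CE.

1383 CE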